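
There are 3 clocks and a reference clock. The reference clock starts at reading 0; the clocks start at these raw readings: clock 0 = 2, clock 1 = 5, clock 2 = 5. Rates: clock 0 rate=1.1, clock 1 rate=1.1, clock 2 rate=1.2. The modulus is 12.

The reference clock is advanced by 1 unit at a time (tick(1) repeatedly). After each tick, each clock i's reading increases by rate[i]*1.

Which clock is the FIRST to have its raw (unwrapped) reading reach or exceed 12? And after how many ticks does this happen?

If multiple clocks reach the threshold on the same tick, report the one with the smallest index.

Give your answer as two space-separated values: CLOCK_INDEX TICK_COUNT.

Answer: 2 6

Derivation:
clock 0: start=2, rate=1.1, needs 12-2 = 10; ticks = ceil(10/1.1) = ceil(9.0909) = 10; reading at tick 10 = 2 + 1.1*10 = 13.0000
clock 1: start=5, rate=1.1, needs 12-5 = 7; ticks = ceil(7/1.1) = ceil(6.3636) = 7; reading at tick 7 = 5 + 1.1*7 = 12.7000
clock 2: start=5, rate=1.2, needs 12-5 = 7; ticks = ceil(7/1.2) = ceil(5.8333) = 6; reading at tick 6 = 5 + 1.2*6 = 12.2000
Minimum tick count = 6; winners = [2]; smallest index = 2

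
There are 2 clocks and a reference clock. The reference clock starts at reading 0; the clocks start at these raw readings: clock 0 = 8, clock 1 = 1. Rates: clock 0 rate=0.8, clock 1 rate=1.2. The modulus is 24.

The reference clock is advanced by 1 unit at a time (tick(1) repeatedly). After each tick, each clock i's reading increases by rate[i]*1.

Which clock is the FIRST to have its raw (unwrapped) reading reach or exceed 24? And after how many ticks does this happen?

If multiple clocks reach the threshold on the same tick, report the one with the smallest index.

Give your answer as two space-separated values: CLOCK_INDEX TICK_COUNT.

clock 0: start=8, rate=0.8, needs 24-8 = 16; ticks = ceil(16/0.8) = ceil(20.0000) = 20; reading at tick 20 = 8 + 0.8*20 = 24.0000
clock 1: start=1, rate=1.2, needs 24-1 = 23; ticks = ceil(23/1.2) = ceil(19.1667) = 20; reading at tick 20 = 1 + 1.2*20 = 25.0000
Minimum tick count = 20; winners = [0, 1]; smallest index = 0

Answer: 0 20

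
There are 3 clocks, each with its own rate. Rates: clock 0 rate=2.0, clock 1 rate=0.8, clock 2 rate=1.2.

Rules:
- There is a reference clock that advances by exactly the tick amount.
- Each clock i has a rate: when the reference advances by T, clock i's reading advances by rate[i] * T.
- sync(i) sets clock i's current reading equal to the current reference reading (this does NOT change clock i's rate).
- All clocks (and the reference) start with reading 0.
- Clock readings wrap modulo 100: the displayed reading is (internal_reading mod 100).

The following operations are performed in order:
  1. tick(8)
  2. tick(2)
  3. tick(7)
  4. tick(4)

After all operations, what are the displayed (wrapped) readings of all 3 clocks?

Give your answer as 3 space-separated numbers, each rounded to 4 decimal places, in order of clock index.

Answer: 42.0000 16.8000 25.2000

Derivation:
After op 1 tick(8): ref=8.0000 raw=[16.0000 6.4000 9.6000]
After op 2 tick(2): ref=10.0000 raw=[20.0000 8.0000 12.0000]
After op 3 tick(7): ref=17.0000 raw=[34.0000 13.6000 20.4000]
After op 4 tick(4): ref=21.0000 raw=[42.0000 16.8000 25.2000]
Wrap final raw readings (mod 100): 42.0000 mod 100 = 42.0000; 16.8000 mod 100 = 16.8000; 25.2000 mod 100 = 25.2000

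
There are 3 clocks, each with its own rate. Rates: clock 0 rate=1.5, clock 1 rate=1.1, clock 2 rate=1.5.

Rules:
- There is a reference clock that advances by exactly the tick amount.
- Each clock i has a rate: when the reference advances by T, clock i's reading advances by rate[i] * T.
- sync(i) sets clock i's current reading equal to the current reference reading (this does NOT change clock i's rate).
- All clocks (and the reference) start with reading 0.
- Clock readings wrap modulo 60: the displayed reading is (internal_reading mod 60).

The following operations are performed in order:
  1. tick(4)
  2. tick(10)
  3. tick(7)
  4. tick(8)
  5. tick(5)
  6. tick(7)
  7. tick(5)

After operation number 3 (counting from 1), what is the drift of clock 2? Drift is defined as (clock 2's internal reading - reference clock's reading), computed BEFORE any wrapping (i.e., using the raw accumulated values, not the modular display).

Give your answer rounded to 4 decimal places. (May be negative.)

After op 1 tick(4): ref=4.0000 raw=[6.0000 4.4000 6.0000]
After op 2 tick(10): ref=14.0000 raw=[21.0000 15.4000 21.0000]
After op 3 tick(7): ref=21.0000 raw=[31.5000 23.1000 31.5000]
Drift of clock 2 after op 3: 31.5000 - 21.0000 = 10.5000

Answer: 10.5000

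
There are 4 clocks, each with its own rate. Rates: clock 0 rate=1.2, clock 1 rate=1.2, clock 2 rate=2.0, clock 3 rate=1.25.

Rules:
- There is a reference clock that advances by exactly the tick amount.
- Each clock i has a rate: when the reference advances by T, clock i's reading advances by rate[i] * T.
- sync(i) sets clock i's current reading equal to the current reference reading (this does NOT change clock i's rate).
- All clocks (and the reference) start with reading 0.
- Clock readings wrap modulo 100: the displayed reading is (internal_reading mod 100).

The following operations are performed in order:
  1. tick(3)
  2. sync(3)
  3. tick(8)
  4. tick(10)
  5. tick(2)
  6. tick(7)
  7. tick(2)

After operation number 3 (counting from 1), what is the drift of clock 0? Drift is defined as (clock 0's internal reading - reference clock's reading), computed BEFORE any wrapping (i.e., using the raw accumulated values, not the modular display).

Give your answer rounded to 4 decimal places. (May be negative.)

After op 1 tick(3): ref=3.0000 raw=[3.6000 3.6000 6.0000 3.7500]
After op 2 sync(3): ref=3.0000 raw=[3.6000 3.6000 6.0000 3.0000]
After op 3 tick(8): ref=11.0000 raw=[13.2000 13.2000 22.0000 13.0000]
Drift of clock 0 after op 3: 13.2000 - 11.0000 = 2.2000

Answer: 2.2000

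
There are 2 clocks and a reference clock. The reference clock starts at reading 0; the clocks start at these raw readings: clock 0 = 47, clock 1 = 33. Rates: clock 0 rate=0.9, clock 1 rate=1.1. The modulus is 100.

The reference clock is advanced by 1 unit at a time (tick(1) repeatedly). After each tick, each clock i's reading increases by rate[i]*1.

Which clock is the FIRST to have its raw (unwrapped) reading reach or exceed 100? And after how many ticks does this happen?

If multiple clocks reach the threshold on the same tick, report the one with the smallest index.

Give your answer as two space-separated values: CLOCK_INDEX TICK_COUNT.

clock 0: start=47, rate=0.9, needs 100-47 = 53; ticks = ceil(53/0.9) = ceil(58.8889) = 59; reading at tick 59 = 47 + 0.9*59 = 100.1000
clock 1: start=33, rate=1.1, needs 100-33 = 67; ticks = ceil(67/1.1) = ceil(60.9091) = 61; reading at tick 61 = 33 + 1.1*61 = 100.1000
Minimum tick count = 59; winners = [0]; smallest index = 0

Answer: 0 59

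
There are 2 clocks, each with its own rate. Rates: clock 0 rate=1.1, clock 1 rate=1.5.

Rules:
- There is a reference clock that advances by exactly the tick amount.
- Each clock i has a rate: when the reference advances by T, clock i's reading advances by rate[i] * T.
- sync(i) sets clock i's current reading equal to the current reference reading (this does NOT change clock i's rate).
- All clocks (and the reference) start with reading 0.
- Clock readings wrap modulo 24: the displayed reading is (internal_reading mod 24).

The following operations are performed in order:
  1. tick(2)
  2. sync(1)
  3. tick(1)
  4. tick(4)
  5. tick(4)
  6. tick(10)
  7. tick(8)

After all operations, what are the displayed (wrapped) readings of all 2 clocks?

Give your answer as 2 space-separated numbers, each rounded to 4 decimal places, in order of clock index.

After op 1 tick(2): ref=2.0000 raw=[2.2000 3.0000]
After op 2 sync(1): ref=2.0000 raw=[2.2000 2.0000]
After op 3 tick(1): ref=3.0000 raw=[3.3000 3.5000]
After op 4 tick(4): ref=7.0000 raw=[7.7000 9.5000]
After op 5 tick(4): ref=11.0000 raw=[12.1000 15.5000]
After op 6 tick(10): ref=21.0000 raw=[23.1000 30.5000]
After op 7 tick(8): ref=29.0000 raw=[31.9000 42.5000]
Wrap final raw readings (mod 24): 31.9000 mod 24 = 7.9000; 42.5000 mod 24 = 18.5000

Answer: 7.9000 18.5000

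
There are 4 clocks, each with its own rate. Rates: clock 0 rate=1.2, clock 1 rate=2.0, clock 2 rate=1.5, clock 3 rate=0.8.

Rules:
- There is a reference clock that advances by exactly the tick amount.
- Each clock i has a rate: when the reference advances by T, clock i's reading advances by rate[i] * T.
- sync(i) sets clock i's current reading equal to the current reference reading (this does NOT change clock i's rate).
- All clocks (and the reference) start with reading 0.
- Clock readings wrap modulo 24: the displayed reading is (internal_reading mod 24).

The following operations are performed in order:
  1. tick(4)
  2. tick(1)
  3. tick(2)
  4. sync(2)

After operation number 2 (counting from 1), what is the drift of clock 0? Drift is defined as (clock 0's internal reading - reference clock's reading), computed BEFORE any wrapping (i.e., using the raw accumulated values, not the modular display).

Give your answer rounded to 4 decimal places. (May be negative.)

After op 1 tick(4): ref=4.0000 raw=[4.8000 8.0000 6.0000 3.2000]
After op 2 tick(1): ref=5.0000 raw=[6.0000 10.0000 7.5000 4.0000]
Drift of clock 0 after op 2: 6.0000 - 5.0000 = 1.0000

Answer: 1.0000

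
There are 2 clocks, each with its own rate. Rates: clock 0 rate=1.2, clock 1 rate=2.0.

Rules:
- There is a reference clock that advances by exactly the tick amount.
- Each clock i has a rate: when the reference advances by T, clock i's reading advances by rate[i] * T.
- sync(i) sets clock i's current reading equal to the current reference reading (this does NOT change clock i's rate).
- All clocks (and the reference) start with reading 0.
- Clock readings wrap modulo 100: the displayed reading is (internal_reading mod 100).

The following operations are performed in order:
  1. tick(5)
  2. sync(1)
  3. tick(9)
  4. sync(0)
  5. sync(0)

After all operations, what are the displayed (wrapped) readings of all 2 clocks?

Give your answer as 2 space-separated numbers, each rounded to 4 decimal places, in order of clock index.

Answer: 14.0000 23.0000

Derivation:
After op 1 tick(5): ref=5.0000 raw=[6.0000 10.0000]
After op 2 sync(1): ref=5.0000 raw=[6.0000 5.0000]
After op 3 tick(9): ref=14.0000 raw=[16.8000 23.0000]
After op 4 sync(0): ref=14.0000 raw=[14.0000 23.0000]
After op 5 sync(0): ref=14.0000 raw=[14.0000 23.0000]
Wrap final raw readings (mod 100): 14.0000 mod 100 = 14.0000; 23.0000 mod 100 = 23.0000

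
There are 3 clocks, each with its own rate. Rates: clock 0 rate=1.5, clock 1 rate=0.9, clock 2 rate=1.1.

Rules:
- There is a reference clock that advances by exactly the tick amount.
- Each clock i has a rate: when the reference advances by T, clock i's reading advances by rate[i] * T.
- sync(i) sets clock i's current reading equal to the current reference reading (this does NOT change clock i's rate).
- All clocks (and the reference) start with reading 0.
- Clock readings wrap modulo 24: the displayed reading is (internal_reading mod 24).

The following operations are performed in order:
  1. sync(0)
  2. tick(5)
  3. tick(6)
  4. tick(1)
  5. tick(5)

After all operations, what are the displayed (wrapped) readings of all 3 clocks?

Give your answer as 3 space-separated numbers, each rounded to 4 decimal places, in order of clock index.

After op 1 sync(0): ref=0.0000 raw=[0.0000 0.0000 0.0000]
After op 2 tick(5): ref=5.0000 raw=[7.5000 4.5000 5.5000]
After op 3 tick(6): ref=11.0000 raw=[16.5000 9.9000 12.1000]
After op 4 tick(1): ref=12.0000 raw=[18.0000 10.8000 13.2000]
After op 5 tick(5): ref=17.0000 raw=[25.5000 15.3000 18.7000]
Wrap final raw readings (mod 24): 25.5000 mod 24 = 1.5000; 15.3000 mod 24 = 15.3000; 18.7000 mod 24 = 18.7000

Answer: 1.5000 15.3000 18.7000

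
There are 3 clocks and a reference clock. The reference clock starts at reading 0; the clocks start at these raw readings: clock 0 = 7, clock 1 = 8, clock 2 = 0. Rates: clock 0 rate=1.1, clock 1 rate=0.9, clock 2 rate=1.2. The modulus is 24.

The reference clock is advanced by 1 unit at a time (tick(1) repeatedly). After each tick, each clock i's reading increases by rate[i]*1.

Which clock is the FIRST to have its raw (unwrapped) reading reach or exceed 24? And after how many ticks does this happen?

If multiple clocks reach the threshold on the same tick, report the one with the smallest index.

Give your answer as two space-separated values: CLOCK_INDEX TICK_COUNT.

Answer: 0 16

Derivation:
clock 0: start=7, rate=1.1, needs 24-7 = 17; ticks = ceil(17/1.1) = ceil(15.4545) = 16; reading at tick 16 = 7 + 1.1*16 = 24.6000
clock 1: start=8, rate=0.9, needs 24-8 = 16; ticks = ceil(16/0.9) = ceil(17.7778) = 18; reading at tick 18 = 8 + 0.9*18 = 24.2000
clock 2: start=0, rate=1.2, needs 24-0 = 24; ticks = ceil(24/1.2) = ceil(20.0000) = 20; reading at tick 20 = 0 + 1.2*20 = 24.0000
Minimum tick count = 16; winners = [0]; smallest index = 0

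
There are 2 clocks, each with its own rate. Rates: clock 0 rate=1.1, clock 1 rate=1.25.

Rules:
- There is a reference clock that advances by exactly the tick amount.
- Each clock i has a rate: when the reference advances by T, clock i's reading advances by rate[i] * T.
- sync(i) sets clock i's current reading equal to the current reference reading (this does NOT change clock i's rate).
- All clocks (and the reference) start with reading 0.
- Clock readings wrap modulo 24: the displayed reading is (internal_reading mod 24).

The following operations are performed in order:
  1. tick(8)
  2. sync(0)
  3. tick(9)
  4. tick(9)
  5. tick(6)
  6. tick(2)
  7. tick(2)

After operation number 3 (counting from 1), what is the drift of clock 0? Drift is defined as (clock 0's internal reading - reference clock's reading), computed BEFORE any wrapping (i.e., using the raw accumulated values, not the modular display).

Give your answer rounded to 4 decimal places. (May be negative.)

Answer: 0.9000

Derivation:
After op 1 tick(8): ref=8.0000 raw=[8.8000 10.0000]
After op 2 sync(0): ref=8.0000 raw=[8.0000 10.0000]
After op 3 tick(9): ref=17.0000 raw=[17.9000 21.2500]
Drift of clock 0 after op 3: 17.9000 - 17.0000 = 0.9000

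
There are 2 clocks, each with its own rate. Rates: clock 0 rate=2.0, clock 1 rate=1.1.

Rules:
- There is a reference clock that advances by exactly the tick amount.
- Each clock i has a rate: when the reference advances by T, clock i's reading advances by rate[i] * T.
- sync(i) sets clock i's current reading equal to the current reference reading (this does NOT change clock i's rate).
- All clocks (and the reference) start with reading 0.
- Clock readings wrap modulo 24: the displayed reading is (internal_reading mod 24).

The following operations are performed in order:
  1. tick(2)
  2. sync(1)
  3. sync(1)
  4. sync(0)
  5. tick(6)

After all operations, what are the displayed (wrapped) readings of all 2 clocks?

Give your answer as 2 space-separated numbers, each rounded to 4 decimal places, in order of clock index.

After op 1 tick(2): ref=2.0000 raw=[4.0000 2.2000]
After op 2 sync(1): ref=2.0000 raw=[4.0000 2.0000]
After op 3 sync(1): ref=2.0000 raw=[4.0000 2.0000]
After op 4 sync(0): ref=2.0000 raw=[2.0000 2.0000]
After op 5 tick(6): ref=8.0000 raw=[14.0000 8.6000]
Wrap final raw readings (mod 24): 14.0000 mod 24 = 14.0000; 8.6000 mod 24 = 8.6000

Answer: 14.0000 8.6000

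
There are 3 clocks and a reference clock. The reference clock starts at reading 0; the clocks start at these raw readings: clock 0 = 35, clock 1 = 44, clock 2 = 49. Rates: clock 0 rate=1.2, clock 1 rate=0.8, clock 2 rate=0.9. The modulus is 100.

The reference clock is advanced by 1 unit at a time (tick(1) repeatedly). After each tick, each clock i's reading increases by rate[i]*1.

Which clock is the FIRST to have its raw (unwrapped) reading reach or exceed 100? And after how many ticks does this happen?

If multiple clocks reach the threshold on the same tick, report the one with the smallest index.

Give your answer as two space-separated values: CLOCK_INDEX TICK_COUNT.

Answer: 0 55

Derivation:
clock 0: start=35, rate=1.2, needs 100-35 = 65; ticks = ceil(65/1.2) = ceil(54.1667) = 55; reading at tick 55 = 35 + 1.2*55 = 101.0000
clock 1: start=44, rate=0.8, needs 100-44 = 56; ticks = ceil(56/0.8) = ceil(70.0000) = 70; reading at tick 70 = 44 + 0.8*70 = 100.0000
clock 2: start=49, rate=0.9, needs 100-49 = 51; ticks = ceil(51/0.9) = ceil(56.6667) = 57; reading at tick 57 = 49 + 0.9*57 = 100.3000
Minimum tick count = 55; winners = [0]; smallest index = 0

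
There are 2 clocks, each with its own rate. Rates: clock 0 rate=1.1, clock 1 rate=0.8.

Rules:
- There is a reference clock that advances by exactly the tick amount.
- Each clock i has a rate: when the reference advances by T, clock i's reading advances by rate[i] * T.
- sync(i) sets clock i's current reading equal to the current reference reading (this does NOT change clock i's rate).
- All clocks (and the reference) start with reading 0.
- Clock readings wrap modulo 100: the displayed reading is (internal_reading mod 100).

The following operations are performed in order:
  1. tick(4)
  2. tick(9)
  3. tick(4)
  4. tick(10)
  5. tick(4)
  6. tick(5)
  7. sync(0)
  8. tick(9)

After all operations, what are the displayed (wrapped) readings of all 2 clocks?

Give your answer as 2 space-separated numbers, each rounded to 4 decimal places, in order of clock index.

Answer: 45.9000 36.0000

Derivation:
After op 1 tick(4): ref=4.0000 raw=[4.4000 3.2000]
After op 2 tick(9): ref=13.0000 raw=[14.3000 10.4000]
After op 3 tick(4): ref=17.0000 raw=[18.7000 13.6000]
After op 4 tick(10): ref=27.0000 raw=[29.7000 21.6000]
After op 5 tick(4): ref=31.0000 raw=[34.1000 24.8000]
After op 6 tick(5): ref=36.0000 raw=[39.6000 28.8000]
After op 7 sync(0): ref=36.0000 raw=[36.0000 28.8000]
After op 8 tick(9): ref=45.0000 raw=[45.9000 36.0000]
Wrap final raw readings (mod 100): 45.9000 mod 100 = 45.9000; 36.0000 mod 100 = 36.0000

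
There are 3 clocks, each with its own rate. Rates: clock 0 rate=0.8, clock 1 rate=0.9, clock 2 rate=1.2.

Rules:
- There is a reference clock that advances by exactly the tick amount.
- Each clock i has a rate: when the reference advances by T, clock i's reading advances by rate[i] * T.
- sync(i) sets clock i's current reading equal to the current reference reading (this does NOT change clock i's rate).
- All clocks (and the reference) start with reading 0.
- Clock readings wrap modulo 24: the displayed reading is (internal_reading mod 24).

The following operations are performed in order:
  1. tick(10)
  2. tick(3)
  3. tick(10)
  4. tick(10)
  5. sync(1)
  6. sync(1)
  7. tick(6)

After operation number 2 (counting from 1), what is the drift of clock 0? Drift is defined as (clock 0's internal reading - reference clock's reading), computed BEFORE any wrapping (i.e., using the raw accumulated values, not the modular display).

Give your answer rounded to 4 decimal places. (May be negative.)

After op 1 tick(10): ref=10.0000 raw=[8.0000 9.0000 12.0000]
After op 2 tick(3): ref=13.0000 raw=[10.4000 11.7000 15.6000]
Drift of clock 0 after op 2: 10.4000 - 13.0000 = -2.6000

Answer: -2.6000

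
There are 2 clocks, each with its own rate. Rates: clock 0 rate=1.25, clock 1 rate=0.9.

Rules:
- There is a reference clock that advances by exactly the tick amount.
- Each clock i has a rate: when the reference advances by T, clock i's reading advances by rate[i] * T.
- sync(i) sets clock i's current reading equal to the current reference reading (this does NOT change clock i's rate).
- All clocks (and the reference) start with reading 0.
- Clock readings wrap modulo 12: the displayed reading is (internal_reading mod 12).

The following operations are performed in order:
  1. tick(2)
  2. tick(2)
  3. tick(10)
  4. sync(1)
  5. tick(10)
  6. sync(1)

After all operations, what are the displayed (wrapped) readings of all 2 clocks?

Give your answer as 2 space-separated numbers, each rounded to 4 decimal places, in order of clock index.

After op 1 tick(2): ref=2.0000 raw=[2.5000 1.8000]
After op 2 tick(2): ref=4.0000 raw=[5.0000 3.6000]
After op 3 tick(10): ref=14.0000 raw=[17.5000 12.6000]
After op 4 sync(1): ref=14.0000 raw=[17.5000 14.0000]
After op 5 tick(10): ref=24.0000 raw=[30.0000 23.0000]
After op 6 sync(1): ref=24.0000 raw=[30.0000 24.0000]
Wrap final raw readings (mod 12): 30.0000 mod 12 = 6.0000; 24.0000 mod 12 = 0.0000

Answer: 6.0000 0.0000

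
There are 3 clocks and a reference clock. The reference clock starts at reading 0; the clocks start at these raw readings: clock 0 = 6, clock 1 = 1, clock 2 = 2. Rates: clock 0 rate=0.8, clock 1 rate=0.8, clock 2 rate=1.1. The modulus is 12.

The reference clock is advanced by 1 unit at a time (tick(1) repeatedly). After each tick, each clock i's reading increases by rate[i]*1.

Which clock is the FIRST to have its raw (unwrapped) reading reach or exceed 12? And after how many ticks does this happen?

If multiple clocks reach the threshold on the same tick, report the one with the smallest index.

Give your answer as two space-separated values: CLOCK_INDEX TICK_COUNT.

Answer: 0 8

Derivation:
clock 0: start=6, rate=0.8, needs 12-6 = 6; ticks = ceil(6/0.8) = ceil(7.5000) = 8; reading at tick 8 = 6 + 0.8*8 = 12.4000
clock 1: start=1, rate=0.8, needs 12-1 = 11; ticks = ceil(11/0.8) = ceil(13.7500) = 14; reading at tick 14 = 1 + 0.8*14 = 12.2000
clock 2: start=2, rate=1.1, needs 12-2 = 10; ticks = ceil(10/1.1) = ceil(9.0909) = 10; reading at tick 10 = 2 + 1.1*10 = 13.0000
Minimum tick count = 8; winners = [0]; smallest index = 0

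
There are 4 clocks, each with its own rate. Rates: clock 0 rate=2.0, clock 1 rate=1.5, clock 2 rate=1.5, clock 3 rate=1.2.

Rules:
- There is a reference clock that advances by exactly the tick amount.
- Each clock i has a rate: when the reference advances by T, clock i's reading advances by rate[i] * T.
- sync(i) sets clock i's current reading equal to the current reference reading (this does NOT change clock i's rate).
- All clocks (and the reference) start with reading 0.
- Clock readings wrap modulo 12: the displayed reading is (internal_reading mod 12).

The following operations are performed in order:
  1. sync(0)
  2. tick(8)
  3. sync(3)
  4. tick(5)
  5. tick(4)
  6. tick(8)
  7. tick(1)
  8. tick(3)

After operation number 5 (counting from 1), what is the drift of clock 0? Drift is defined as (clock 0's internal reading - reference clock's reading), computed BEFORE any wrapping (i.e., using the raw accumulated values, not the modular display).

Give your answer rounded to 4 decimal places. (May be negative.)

After op 1 sync(0): ref=0.0000 raw=[0.0000 0.0000 0.0000 0.0000]
After op 2 tick(8): ref=8.0000 raw=[16.0000 12.0000 12.0000 9.6000]
After op 3 sync(3): ref=8.0000 raw=[16.0000 12.0000 12.0000 8.0000]
After op 4 tick(5): ref=13.0000 raw=[26.0000 19.5000 19.5000 14.0000]
After op 5 tick(4): ref=17.0000 raw=[34.0000 25.5000 25.5000 18.8000]
Drift of clock 0 after op 5: 34.0000 - 17.0000 = 17.0000

Answer: 17.0000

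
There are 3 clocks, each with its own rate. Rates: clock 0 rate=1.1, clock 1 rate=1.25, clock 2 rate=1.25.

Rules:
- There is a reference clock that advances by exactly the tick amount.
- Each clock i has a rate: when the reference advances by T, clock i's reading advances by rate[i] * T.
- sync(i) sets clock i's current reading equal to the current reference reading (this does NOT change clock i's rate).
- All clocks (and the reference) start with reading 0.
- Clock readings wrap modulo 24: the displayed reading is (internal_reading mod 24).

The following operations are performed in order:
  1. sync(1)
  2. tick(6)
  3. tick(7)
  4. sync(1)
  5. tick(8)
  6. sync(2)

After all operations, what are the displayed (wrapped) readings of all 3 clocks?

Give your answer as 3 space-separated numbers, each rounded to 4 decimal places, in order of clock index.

After op 1 sync(1): ref=0.0000 raw=[0.0000 0.0000 0.0000]
After op 2 tick(6): ref=6.0000 raw=[6.6000 7.5000 7.5000]
After op 3 tick(7): ref=13.0000 raw=[14.3000 16.2500 16.2500]
After op 4 sync(1): ref=13.0000 raw=[14.3000 13.0000 16.2500]
After op 5 tick(8): ref=21.0000 raw=[23.1000 23.0000 26.2500]
After op 6 sync(2): ref=21.0000 raw=[23.1000 23.0000 21.0000]
Wrap final raw readings (mod 24): 23.1000 mod 24 = 23.1000; 23.0000 mod 24 = 23.0000; 21.0000 mod 24 = 21.0000

Answer: 23.1000 23.0000 21.0000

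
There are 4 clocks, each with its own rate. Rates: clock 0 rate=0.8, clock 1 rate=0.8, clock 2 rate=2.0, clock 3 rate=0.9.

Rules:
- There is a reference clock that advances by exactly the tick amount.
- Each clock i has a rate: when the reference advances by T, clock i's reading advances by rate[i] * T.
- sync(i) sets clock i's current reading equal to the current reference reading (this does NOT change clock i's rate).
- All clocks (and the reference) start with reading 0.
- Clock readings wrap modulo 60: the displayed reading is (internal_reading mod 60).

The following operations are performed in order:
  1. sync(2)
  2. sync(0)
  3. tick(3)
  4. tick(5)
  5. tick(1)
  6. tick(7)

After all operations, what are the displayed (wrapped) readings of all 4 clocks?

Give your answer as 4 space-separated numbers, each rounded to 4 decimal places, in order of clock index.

Answer: 12.8000 12.8000 32.0000 14.4000

Derivation:
After op 1 sync(2): ref=0.0000 raw=[0.0000 0.0000 0.0000 0.0000]
After op 2 sync(0): ref=0.0000 raw=[0.0000 0.0000 0.0000 0.0000]
After op 3 tick(3): ref=3.0000 raw=[2.4000 2.4000 6.0000 2.7000]
After op 4 tick(5): ref=8.0000 raw=[6.4000 6.4000 16.0000 7.2000]
After op 5 tick(1): ref=9.0000 raw=[7.2000 7.2000 18.0000 8.1000]
After op 6 tick(7): ref=16.0000 raw=[12.8000 12.8000 32.0000 14.4000]
Wrap final raw readings (mod 60): 12.8000 mod 60 = 12.8000; 12.8000 mod 60 = 12.8000; 32.0000 mod 60 = 32.0000; 14.4000 mod 60 = 14.4000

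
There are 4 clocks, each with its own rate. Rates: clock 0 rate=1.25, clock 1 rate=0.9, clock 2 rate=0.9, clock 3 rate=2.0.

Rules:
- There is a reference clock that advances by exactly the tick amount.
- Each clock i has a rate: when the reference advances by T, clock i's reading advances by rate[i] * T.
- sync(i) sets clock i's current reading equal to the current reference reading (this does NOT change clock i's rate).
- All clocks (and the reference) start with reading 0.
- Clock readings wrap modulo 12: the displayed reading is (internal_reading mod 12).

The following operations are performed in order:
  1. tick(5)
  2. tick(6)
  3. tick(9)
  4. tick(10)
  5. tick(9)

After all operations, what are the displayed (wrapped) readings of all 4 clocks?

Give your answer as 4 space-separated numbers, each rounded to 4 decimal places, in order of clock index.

After op 1 tick(5): ref=5.0000 raw=[6.2500 4.5000 4.5000 10.0000]
After op 2 tick(6): ref=11.0000 raw=[13.7500 9.9000 9.9000 22.0000]
After op 3 tick(9): ref=20.0000 raw=[25.0000 18.0000 18.0000 40.0000]
After op 4 tick(10): ref=30.0000 raw=[37.5000 27.0000 27.0000 60.0000]
After op 5 tick(9): ref=39.0000 raw=[48.7500 35.1000 35.1000 78.0000]
Wrap final raw readings (mod 12): 48.7500 mod 12 = 0.7500; 35.1000 mod 12 = 11.1000; 35.1000 mod 12 = 11.1000; 78.0000 mod 12 = 6.0000

Answer: 0.7500 11.1000 11.1000 6.0000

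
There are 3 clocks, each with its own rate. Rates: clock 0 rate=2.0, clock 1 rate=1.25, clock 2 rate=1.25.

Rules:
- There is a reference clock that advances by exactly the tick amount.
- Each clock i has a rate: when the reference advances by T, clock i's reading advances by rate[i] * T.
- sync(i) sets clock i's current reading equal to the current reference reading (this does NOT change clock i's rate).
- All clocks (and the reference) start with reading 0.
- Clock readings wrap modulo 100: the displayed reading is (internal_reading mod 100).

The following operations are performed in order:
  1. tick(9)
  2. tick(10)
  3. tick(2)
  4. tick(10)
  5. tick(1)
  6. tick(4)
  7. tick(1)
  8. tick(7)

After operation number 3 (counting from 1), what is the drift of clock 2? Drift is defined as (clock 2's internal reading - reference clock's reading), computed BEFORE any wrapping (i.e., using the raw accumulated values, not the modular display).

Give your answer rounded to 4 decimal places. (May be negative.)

After op 1 tick(9): ref=9.0000 raw=[18.0000 11.2500 11.2500]
After op 2 tick(10): ref=19.0000 raw=[38.0000 23.7500 23.7500]
After op 3 tick(2): ref=21.0000 raw=[42.0000 26.2500 26.2500]
Drift of clock 2 after op 3: 26.2500 - 21.0000 = 5.2500

Answer: 5.2500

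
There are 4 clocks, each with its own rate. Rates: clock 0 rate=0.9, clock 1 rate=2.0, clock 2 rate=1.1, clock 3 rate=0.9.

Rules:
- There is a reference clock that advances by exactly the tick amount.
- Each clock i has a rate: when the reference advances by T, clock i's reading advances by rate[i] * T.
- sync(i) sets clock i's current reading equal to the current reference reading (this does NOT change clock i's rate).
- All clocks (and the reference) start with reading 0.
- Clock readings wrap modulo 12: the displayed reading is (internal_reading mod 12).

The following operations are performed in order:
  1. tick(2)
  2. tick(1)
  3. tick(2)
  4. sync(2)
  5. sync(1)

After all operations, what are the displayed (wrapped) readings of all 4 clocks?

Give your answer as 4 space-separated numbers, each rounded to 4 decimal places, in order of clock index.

After op 1 tick(2): ref=2.0000 raw=[1.8000 4.0000 2.2000 1.8000]
After op 2 tick(1): ref=3.0000 raw=[2.7000 6.0000 3.3000 2.7000]
After op 3 tick(2): ref=5.0000 raw=[4.5000 10.0000 5.5000 4.5000]
After op 4 sync(2): ref=5.0000 raw=[4.5000 10.0000 5.0000 4.5000]
After op 5 sync(1): ref=5.0000 raw=[4.5000 5.0000 5.0000 4.5000]
Wrap final raw readings (mod 12): 4.5000 mod 12 = 4.5000; 5.0000 mod 12 = 5.0000; 5.0000 mod 12 = 5.0000; 4.5000 mod 12 = 4.5000

Answer: 4.5000 5.0000 5.0000 4.5000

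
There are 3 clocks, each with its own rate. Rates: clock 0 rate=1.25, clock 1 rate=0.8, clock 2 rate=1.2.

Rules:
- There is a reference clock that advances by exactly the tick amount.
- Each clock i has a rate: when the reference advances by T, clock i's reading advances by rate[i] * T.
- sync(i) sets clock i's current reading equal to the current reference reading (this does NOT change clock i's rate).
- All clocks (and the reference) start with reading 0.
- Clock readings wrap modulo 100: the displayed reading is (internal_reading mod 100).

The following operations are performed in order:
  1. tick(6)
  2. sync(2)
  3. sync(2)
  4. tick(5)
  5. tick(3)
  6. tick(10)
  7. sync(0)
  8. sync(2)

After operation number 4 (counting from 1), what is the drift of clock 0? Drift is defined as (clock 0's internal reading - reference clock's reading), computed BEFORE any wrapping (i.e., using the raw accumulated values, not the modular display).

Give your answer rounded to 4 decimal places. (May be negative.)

Answer: 2.7500

Derivation:
After op 1 tick(6): ref=6.0000 raw=[7.5000 4.8000 7.2000]
After op 2 sync(2): ref=6.0000 raw=[7.5000 4.8000 6.0000]
After op 3 sync(2): ref=6.0000 raw=[7.5000 4.8000 6.0000]
After op 4 tick(5): ref=11.0000 raw=[13.7500 8.8000 12.0000]
Drift of clock 0 after op 4: 13.7500 - 11.0000 = 2.7500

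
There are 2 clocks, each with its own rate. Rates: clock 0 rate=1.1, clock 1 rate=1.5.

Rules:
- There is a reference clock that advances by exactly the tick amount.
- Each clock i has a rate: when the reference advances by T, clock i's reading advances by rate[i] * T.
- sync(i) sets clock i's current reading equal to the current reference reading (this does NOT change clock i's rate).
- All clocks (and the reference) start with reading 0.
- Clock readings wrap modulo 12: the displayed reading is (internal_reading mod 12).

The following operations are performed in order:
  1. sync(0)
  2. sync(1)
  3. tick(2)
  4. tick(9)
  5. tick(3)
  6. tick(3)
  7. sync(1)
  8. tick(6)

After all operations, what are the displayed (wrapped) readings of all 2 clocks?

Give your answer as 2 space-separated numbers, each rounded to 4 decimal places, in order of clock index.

After op 1 sync(0): ref=0.0000 raw=[0.0000 0.0000]
After op 2 sync(1): ref=0.0000 raw=[0.0000 0.0000]
After op 3 tick(2): ref=2.0000 raw=[2.2000 3.0000]
After op 4 tick(9): ref=11.0000 raw=[12.1000 16.5000]
After op 5 tick(3): ref=14.0000 raw=[15.4000 21.0000]
After op 6 tick(3): ref=17.0000 raw=[18.7000 25.5000]
After op 7 sync(1): ref=17.0000 raw=[18.7000 17.0000]
After op 8 tick(6): ref=23.0000 raw=[25.3000 26.0000]
Wrap final raw readings (mod 12): 25.3000 mod 12 = 1.3000; 26.0000 mod 12 = 2.0000

Answer: 1.3000 2.0000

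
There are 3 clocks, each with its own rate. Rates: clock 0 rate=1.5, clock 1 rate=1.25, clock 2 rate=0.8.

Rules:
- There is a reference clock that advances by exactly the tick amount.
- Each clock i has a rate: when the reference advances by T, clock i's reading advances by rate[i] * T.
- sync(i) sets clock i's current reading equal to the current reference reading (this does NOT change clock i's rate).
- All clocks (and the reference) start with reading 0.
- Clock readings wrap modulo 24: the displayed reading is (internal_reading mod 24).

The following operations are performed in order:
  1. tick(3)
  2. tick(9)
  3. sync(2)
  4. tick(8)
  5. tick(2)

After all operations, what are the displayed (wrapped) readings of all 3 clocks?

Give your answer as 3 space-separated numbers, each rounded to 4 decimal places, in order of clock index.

Answer: 9.0000 3.5000 20.0000

Derivation:
After op 1 tick(3): ref=3.0000 raw=[4.5000 3.7500 2.4000]
After op 2 tick(9): ref=12.0000 raw=[18.0000 15.0000 9.6000]
After op 3 sync(2): ref=12.0000 raw=[18.0000 15.0000 12.0000]
After op 4 tick(8): ref=20.0000 raw=[30.0000 25.0000 18.4000]
After op 5 tick(2): ref=22.0000 raw=[33.0000 27.5000 20.0000]
Wrap final raw readings (mod 24): 33.0000 mod 24 = 9.0000; 27.5000 mod 24 = 3.5000; 20.0000 mod 24 = 20.0000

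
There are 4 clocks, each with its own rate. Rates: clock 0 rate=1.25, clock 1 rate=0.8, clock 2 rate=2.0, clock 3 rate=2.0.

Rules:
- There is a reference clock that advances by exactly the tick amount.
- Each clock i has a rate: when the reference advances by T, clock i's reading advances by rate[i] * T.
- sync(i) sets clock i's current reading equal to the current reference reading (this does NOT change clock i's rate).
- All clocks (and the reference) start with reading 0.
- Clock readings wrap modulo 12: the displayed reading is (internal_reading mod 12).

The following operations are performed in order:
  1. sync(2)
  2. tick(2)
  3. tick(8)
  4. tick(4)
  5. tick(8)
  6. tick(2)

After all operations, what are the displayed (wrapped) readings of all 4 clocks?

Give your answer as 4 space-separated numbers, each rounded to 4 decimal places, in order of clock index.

Answer: 6.0000 7.2000 0.0000 0.0000

Derivation:
After op 1 sync(2): ref=0.0000 raw=[0.0000 0.0000 0.0000 0.0000]
After op 2 tick(2): ref=2.0000 raw=[2.5000 1.6000 4.0000 4.0000]
After op 3 tick(8): ref=10.0000 raw=[12.5000 8.0000 20.0000 20.0000]
After op 4 tick(4): ref=14.0000 raw=[17.5000 11.2000 28.0000 28.0000]
After op 5 tick(8): ref=22.0000 raw=[27.5000 17.6000 44.0000 44.0000]
After op 6 tick(2): ref=24.0000 raw=[30.0000 19.2000 48.0000 48.0000]
Wrap final raw readings (mod 12): 30.0000 mod 12 = 6.0000; 19.2000 mod 12 = 7.2000; 48.0000 mod 12 = 0.0000; 48.0000 mod 12 = 0.0000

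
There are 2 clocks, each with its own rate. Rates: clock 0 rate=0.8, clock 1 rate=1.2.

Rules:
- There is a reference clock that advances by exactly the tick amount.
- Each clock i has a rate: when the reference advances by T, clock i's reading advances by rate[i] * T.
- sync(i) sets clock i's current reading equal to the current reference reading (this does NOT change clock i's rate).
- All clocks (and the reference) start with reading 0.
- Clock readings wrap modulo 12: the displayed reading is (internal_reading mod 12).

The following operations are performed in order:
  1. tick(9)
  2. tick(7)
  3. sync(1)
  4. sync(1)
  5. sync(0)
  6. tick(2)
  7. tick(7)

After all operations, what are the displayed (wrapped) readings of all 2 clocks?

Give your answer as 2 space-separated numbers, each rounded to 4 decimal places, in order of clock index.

Answer: 11.2000 2.8000

Derivation:
After op 1 tick(9): ref=9.0000 raw=[7.2000 10.8000]
After op 2 tick(7): ref=16.0000 raw=[12.8000 19.2000]
After op 3 sync(1): ref=16.0000 raw=[12.8000 16.0000]
After op 4 sync(1): ref=16.0000 raw=[12.8000 16.0000]
After op 5 sync(0): ref=16.0000 raw=[16.0000 16.0000]
After op 6 tick(2): ref=18.0000 raw=[17.6000 18.4000]
After op 7 tick(7): ref=25.0000 raw=[23.2000 26.8000]
Wrap final raw readings (mod 12): 23.2000 mod 12 = 11.2000; 26.8000 mod 12 = 2.8000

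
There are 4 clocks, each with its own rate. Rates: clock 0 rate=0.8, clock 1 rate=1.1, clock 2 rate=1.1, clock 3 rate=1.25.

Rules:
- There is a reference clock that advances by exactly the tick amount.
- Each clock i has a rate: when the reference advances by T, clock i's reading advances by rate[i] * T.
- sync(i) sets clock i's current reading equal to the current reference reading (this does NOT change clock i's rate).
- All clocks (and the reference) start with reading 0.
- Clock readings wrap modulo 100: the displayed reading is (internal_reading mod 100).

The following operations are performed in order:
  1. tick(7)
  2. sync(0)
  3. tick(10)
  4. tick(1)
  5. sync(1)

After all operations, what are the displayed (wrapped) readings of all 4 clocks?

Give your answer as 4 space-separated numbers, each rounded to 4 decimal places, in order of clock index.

After op 1 tick(7): ref=7.0000 raw=[5.6000 7.7000 7.7000 8.7500]
After op 2 sync(0): ref=7.0000 raw=[7.0000 7.7000 7.7000 8.7500]
After op 3 tick(10): ref=17.0000 raw=[15.0000 18.7000 18.7000 21.2500]
After op 4 tick(1): ref=18.0000 raw=[15.8000 19.8000 19.8000 22.5000]
After op 5 sync(1): ref=18.0000 raw=[15.8000 18.0000 19.8000 22.5000]
Wrap final raw readings (mod 100): 15.8000 mod 100 = 15.8000; 18.0000 mod 100 = 18.0000; 19.8000 mod 100 = 19.8000; 22.5000 mod 100 = 22.5000

Answer: 15.8000 18.0000 19.8000 22.5000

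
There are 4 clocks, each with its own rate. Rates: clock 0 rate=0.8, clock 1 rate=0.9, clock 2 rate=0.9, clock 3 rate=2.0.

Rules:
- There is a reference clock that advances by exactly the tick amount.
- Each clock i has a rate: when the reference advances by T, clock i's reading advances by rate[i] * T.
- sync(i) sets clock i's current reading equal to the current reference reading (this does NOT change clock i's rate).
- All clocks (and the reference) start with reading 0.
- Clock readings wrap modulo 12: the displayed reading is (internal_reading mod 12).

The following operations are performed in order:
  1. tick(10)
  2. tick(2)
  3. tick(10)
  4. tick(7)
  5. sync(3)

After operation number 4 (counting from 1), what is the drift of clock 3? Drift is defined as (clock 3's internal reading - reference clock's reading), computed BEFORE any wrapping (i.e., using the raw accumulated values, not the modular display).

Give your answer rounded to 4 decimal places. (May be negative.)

Answer: 29.0000

Derivation:
After op 1 tick(10): ref=10.0000 raw=[8.0000 9.0000 9.0000 20.0000]
After op 2 tick(2): ref=12.0000 raw=[9.6000 10.8000 10.8000 24.0000]
After op 3 tick(10): ref=22.0000 raw=[17.6000 19.8000 19.8000 44.0000]
After op 4 tick(7): ref=29.0000 raw=[23.2000 26.1000 26.1000 58.0000]
Drift of clock 3 after op 4: 58.0000 - 29.0000 = 29.0000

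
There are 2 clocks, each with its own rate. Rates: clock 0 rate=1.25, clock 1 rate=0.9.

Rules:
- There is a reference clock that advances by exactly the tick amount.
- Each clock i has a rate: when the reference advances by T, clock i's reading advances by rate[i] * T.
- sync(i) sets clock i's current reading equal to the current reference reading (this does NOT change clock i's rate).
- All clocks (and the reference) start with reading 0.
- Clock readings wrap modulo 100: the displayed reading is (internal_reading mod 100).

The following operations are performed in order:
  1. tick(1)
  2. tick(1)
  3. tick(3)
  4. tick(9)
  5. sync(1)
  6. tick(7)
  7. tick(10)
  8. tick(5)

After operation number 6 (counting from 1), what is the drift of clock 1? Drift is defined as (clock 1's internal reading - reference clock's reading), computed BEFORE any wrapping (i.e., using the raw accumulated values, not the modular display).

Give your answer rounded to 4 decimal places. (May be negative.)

Answer: -0.7000

Derivation:
After op 1 tick(1): ref=1.0000 raw=[1.2500 0.9000]
After op 2 tick(1): ref=2.0000 raw=[2.5000 1.8000]
After op 3 tick(3): ref=5.0000 raw=[6.2500 4.5000]
After op 4 tick(9): ref=14.0000 raw=[17.5000 12.6000]
After op 5 sync(1): ref=14.0000 raw=[17.5000 14.0000]
After op 6 tick(7): ref=21.0000 raw=[26.2500 20.3000]
Drift of clock 1 after op 6: 20.3000 - 21.0000 = -0.7000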